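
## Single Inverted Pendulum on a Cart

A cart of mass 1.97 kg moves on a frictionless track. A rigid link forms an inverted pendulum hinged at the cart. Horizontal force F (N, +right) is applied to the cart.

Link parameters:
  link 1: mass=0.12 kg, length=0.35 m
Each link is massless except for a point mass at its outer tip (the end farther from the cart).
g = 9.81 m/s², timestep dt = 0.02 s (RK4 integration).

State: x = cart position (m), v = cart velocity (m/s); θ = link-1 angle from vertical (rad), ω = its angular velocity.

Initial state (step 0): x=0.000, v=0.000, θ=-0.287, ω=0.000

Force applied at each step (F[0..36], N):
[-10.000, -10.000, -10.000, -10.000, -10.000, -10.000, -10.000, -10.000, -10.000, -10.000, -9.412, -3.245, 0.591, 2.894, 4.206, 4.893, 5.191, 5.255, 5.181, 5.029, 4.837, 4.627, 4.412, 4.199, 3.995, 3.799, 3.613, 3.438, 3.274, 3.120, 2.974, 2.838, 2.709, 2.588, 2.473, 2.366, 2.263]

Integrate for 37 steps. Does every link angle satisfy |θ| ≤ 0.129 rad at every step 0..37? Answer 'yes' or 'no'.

apply F[0]=-10.000 → step 1: x=-0.001, v=-0.098, θ=-0.286, ω=0.110
apply F[1]=-10.000 → step 2: x=-0.004, v=-0.196, θ=-0.283, ω=0.221
apply F[2]=-10.000 → step 3: x=-0.009, v=-0.294, θ=-0.277, ω=0.334
apply F[3]=-10.000 → step 4: x=-0.016, v=-0.392, θ=-0.269, ω=0.453
apply F[4]=-10.000 → step 5: x=-0.024, v=-0.490, θ=-0.259, ω=0.577
apply F[5]=-10.000 → step 6: x=-0.035, v=-0.588, θ=-0.246, ω=0.709
apply F[6]=-10.000 → step 7: x=-0.048, v=-0.686, θ=-0.231, ω=0.850
apply F[7]=-10.000 → step 8: x=-0.063, v=-0.785, θ=-0.212, ω=1.002
apply F[8]=-10.000 → step 9: x=-0.079, v=-0.884, θ=-0.190, ω=1.167
apply F[9]=-10.000 → step 10: x=-0.098, v=-0.984, θ=-0.165, ω=1.347
apply F[10]=-9.412 → step 11: x=-0.119, v=-1.077, θ=-0.137, ω=1.527
apply F[11]=-3.245 → step 12: x=-0.141, v=-1.109, θ=-0.106, ω=1.549
apply F[12]=+0.591 → step 13: x=-0.163, v=-1.102, θ=-0.076, ω=1.479
apply F[13]=+2.894 → step 14: x=-0.184, v=-1.072, θ=-0.047, ω=1.359
apply F[14]=+4.206 → step 15: x=-0.205, v=-1.029, θ=-0.021, ω=1.217
apply F[15]=+4.893 → step 16: x=-0.225, v=-0.979, θ=0.001, ω=1.069
apply F[16]=+5.191 → step 17: x=-0.245, v=-0.927, θ=0.021, ω=0.925
apply F[17]=+5.255 → step 18: x=-0.263, v=-0.874, θ=0.038, ω=0.791
apply F[18]=+5.181 → step 19: x=-0.279, v=-0.822, θ=0.053, ω=0.668
apply F[19]=+5.029 → step 20: x=-0.295, v=-0.771, θ=0.065, ω=0.558
apply F[20]=+4.837 → step 21: x=-0.310, v=-0.723, θ=0.075, ω=0.460
apply F[21]=+4.627 → step 22: x=-0.324, v=-0.677, θ=0.084, ω=0.373
apply F[22]=+4.412 → step 23: x=-0.337, v=-0.633, θ=0.090, ω=0.298
apply F[23]=+4.199 → step 24: x=-0.350, v=-0.592, θ=0.096, ω=0.232
apply F[24]=+3.995 → step 25: x=-0.361, v=-0.552, θ=0.100, ω=0.174
apply F[25]=+3.799 → step 26: x=-0.372, v=-0.515, θ=0.103, ω=0.125
apply F[26]=+3.613 → step 27: x=-0.382, v=-0.479, θ=0.105, ω=0.083
apply F[27]=+3.438 → step 28: x=-0.391, v=-0.446, θ=0.106, ω=0.046
apply F[28]=+3.274 → step 29: x=-0.400, v=-0.414, θ=0.107, ω=0.015
apply F[29]=+3.120 → step 30: x=-0.408, v=-0.384, θ=0.107, ω=-0.012
apply F[30]=+2.974 → step 31: x=-0.415, v=-0.355, θ=0.106, ω=-0.034
apply F[31]=+2.838 → step 32: x=-0.422, v=-0.327, θ=0.105, ω=-0.053
apply F[32]=+2.709 → step 33: x=-0.428, v=-0.301, θ=0.104, ω=-0.069
apply F[33]=+2.588 → step 34: x=-0.434, v=-0.276, θ=0.103, ω=-0.082
apply F[34]=+2.473 → step 35: x=-0.439, v=-0.252, θ=0.101, ω=-0.093
apply F[35]=+2.366 → step 36: x=-0.444, v=-0.229, θ=0.099, ω=-0.102
apply F[36]=+2.263 → step 37: x=-0.448, v=-0.207, θ=0.097, ω=-0.109
Max |angle| over trajectory = 0.287 rad; bound = 0.129 → exceeded.

Answer: no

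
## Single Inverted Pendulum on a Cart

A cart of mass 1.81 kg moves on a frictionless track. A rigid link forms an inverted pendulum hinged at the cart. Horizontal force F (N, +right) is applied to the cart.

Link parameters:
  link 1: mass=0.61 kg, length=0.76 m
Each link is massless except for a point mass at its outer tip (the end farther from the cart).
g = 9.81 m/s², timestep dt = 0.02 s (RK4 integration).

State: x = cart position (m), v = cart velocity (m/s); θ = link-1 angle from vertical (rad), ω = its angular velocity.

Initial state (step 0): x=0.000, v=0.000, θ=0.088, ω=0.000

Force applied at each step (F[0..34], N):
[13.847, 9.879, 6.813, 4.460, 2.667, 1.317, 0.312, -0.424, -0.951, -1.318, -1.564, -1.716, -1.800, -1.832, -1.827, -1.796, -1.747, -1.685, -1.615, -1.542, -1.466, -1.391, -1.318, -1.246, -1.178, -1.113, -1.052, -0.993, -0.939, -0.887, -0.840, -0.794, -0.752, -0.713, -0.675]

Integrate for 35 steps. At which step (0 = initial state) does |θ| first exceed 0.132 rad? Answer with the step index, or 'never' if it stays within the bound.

apply F[0]=+13.847 → step 1: x=0.001, v=0.147, θ=0.086, ω=-0.170
apply F[1]=+9.879 → step 2: x=0.005, v=0.250, θ=0.082, ω=-0.284
apply F[2]=+6.813 → step 3: x=0.011, v=0.320, θ=0.075, ω=-0.355
apply F[3]=+4.460 → step 4: x=0.018, v=0.365, θ=0.068, ω=-0.395
apply F[4]=+2.667 → step 5: x=0.026, v=0.390, θ=0.060, ω=-0.412
apply F[5]=+1.317 → step 6: x=0.033, v=0.401, θ=0.052, ω=-0.412
apply F[6]=+0.312 → step 7: x=0.041, v=0.401, θ=0.043, ω=-0.400
apply F[7]=-0.424 → step 8: x=0.049, v=0.394, θ=0.036, ω=-0.380
apply F[8]=-0.951 → step 9: x=0.057, v=0.381, θ=0.028, ω=-0.356
apply F[9]=-1.318 → step 10: x=0.065, v=0.365, θ=0.021, ω=-0.328
apply F[10]=-1.564 → step 11: x=0.072, v=0.347, θ=0.015, ω=-0.299
apply F[11]=-1.716 → step 12: x=0.079, v=0.327, θ=0.010, ω=-0.270
apply F[12]=-1.800 → step 13: x=0.085, v=0.307, θ=0.004, ω=-0.241
apply F[13]=-1.832 → step 14: x=0.091, v=0.286, θ=-0.000, ω=-0.214
apply F[14]=-1.827 → step 15: x=0.096, v=0.266, θ=-0.004, ω=-0.188
apply F[15]=-1.796 → step 16: x=0.101, v=0.247, θ=-0.008, ω=-0.164
apply F[16]=-1.747 → step 17: x=0.106, v=0.228, θ=-0.011, ω=-0.142
apply F[17]=-1.685 → step 18: x=0.111, v=0.210, θ=-0.013, ω=-0.121
apply F[18]=-1.615 → step 19: x=0.115, v=0.193, θ=-0.016, ω=-0.103
apply F[19]=-1.542 → step 20: x=0.118, v=0.177, θ=-0.017, ω=-0.086
apply F[20]=-1.466 → step 21: x=0.122, v=0.163, θ=-0.019, ω=-0.071
apply F[21]=-1.391 → step 22: x=0.125, v=0.148, θ=-0.020, ω=-0.058
apply F[22]=-1.318 → step 23: x=0.128, v=0.135, θ=-0.021, ω=-0.046
apply F[23]=-1.246 → step 24: x=0.130, v=0.123, θ=-0.022, ω=-0.035
apply F[24]=-1.178 → step 25: x=0.133, v=0.111, θ=-0.023, ω=-0.026
apply F[25]=-1.113 → step 26: x=0.135, v=0.101, θ=-0.023, ω=-0.018
apply F[26]=-1.052 → step 27: x=0.137, v=0.091, θ=-0.024, ω=-0.011
apply F[27]=-0.993 → step 28: x=0.138, v=0.081, θ=-0.024, ω=-0.004
apply F[28]=-0.939 → step 29: x=0.140, v=0.072, θ=-0.024, ω=0.001
apply F[29]=-0.887 → step 30: x=0.141, v=0.064, θ=-0.024, ω=0.006
apply F[30]=-0.840 → step 31: x=0.142, v=0.056, θ=-0.023, ω=0.010
apply F[31]=-0.794 → step 32: x=0.143, v=0.049, θ=-0.023, ω=0.014
apply F[32]=-0.752 → step 33: x=0.144, v=0.042, θ=-0.023, ω=0.016
apply F[33]=-0.713 → step 34: x=0.145, v=0.036, θ=-0.023, ω=0.019
apply F[34]=-0.675 → step 35: x=0.146, v=0.030, θ=-0.022, ω=0.021
max |θ| = 0.088 ≤ 0.132 over all 36 states.

Answer: never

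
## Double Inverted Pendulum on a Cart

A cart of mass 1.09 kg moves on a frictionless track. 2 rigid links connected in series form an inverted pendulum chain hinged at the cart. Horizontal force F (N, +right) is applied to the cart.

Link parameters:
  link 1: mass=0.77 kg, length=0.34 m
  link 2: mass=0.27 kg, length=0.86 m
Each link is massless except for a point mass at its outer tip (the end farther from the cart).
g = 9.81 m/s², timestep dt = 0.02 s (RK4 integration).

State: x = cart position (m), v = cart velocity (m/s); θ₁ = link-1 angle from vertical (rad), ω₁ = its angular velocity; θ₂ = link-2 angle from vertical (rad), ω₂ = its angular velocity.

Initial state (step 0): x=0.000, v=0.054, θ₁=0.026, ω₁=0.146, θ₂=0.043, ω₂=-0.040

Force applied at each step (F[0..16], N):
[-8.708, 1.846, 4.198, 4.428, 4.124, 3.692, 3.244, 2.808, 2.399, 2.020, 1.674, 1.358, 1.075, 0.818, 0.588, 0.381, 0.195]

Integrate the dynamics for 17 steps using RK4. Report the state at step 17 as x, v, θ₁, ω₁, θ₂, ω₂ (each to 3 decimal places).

apply F[0]=-8.708 → step 1: x=-0.001, v=-0.111, θ₁=0.034, ω₁=0.645, θ₂=0.042, ω₂=-0.036
apply F[1]=+1.846 → step 2: x=-0.003, v=-0.085, θ₁=0.046, ω₁=0.591, θ₂=0.042, ω₂=-0.035
apply F[2]=+4.198 → step 3: x=-0.004, v=-0.017, θ₁=0.056, ω₁=0.425, θ₂=0.041, ω₂=-0.039
apply F[3]=+4.428 → step 4: x=-0.003, v=0.053, θ₁=0.063, ω₁=0.258, θ₂=0.040, ω₂=-0.045
apply F[4]=+4.124 → step 5: x=-0.001, v=0.116, θ₁=0.067, ω₁=0.116, θ₂=0.039, ω₂=-0.053
apply F[5]=+3.692 → step 6: x=0.001, v=0.171, θ₁=0.068, ω₁=-0.000, θ₂=0.038, ω₂=-0.062
apply F[6]=+3.244 → step 7: x=0.005, v=0.217, θ₁=0.067, ω₁=-0.092, θ₂=0.037, ω₂=-0.072
apply F[7]=+2.808 → step 8: x=0.010, v=0.256, θ₁=0.065, ω₁=-0.162, θ₂=0.035, ω₂=-0.081
apply F[8]=+2.399 → step 9: x=0.015, v=0.289, θ₁=0.061, ω₁=-0.215, θ₂=0.033, ω₂=-0.090
apply F[9]=+2.020 → step 10: x=0.021, v=0.315, θ₁=0.056, ω₁=-0.252, θ₂=0.031, ω₂=-0.098
apply F[10]=+1.674 → step 11: x=0.028, v=0.335, θ₁=0.051, ω₁=-0.277, θ₂=0.029, ω₂=-0.105
apply F[11]=+1.358 → step 12: x=0.035, v=0.351, θ₁=0.045, ω₁=-0.292, θ₂=0.027, ω₂=-0.111
apply F[12]=+1.075 → step 13: x=0.042, v=0.363, θ₁=0.039, ω₁=-0.300, θ₂=0.025, ω₂=-0.116
apply F[13]=+0.818 → step 14: x=0.049, v=0.371, θ₁=0.033, ω₁=-0.300, θ₂=0.023, ω₂=-0.120
apply F[14]=+0.588 → step 15: x=0.057, v=0.376, θ₁=0.027, ω₁=-0.296, θ₂=0.020, ω₂=-0.123
apply F[15]=+0.381 → step 16: x=0.064, v=0.379, θ₁=0.022, ω₁=-0.288, θ₂=0.018, ω₂=-0.125
apply F[16]=+0.195 → step 17: x=0.072, v=0.379, θ₁=0.016, ω₁=-0.277, θ₂=0.015, ω₂=-0.125

Answer: x=0.072, v=0.379, θ₁=0.016, ω₁=-0.277, θ₂=0.015, ω₂=-0.125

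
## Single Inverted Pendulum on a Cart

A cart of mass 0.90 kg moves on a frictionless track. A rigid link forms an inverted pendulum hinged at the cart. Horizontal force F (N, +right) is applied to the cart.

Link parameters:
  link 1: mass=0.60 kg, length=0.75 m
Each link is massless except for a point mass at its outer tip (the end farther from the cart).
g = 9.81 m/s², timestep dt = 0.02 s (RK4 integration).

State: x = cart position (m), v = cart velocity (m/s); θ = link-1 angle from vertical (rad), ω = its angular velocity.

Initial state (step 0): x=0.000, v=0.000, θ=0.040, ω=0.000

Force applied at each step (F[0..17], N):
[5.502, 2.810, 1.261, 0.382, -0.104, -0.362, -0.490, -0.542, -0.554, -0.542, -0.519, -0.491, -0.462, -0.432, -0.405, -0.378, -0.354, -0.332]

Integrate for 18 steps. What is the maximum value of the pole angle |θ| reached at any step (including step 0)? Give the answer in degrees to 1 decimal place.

apply F[0]=+5.502 → step 1: x=0.001, v=0.117, θ=0.039, ω=-0.146
apply F[1]=+2.810 → step 2: x=0.004, v=0.175, θ=0.035, ω=-0.213
apply F[2]=+1.261 → step 3: x=0.008, v=0.198, θ=0.030, ω=-0.236
apply F[3]=+0.382 → step 4: x=0.012, v=0.203, θ=0.026, ω=-0.235
apply F[4]=-0.104 → step 5: x=0.016, v=0.198, θ=0.021, ω=-0.221
apply F[5]=-0.362 → step 6: x=0.020, v=0.187, θ=0.017, ω=-0.202
apply F[6]=-0.490 → step 7: x=0.023, v=0.174, θ=0.013, ω=-0.181
apply F[7]=-0.542 → step 8: x=0.027, v=0.161, θ=0.010, ω=-0.160
apply F[8]=-0.554 → step 9: x=0.030, v=0.147, θ=0.007, ω=-0.140
apply F[9]=-0.542 → step 10: x=0.033, v=0.135, θ=0.004, ω=-0.122
apply F[10]=-0.519 → step 11: x=0.035, v=0.123, θ=0.002, ω=-0.105
apply F[11]=-0.491 → step 12: x=0.037, v=0.112, θ=-0.000, ω=-0.090
apply F[12]=-0.462 → step 13: x=0.040, v=0.102, θ=-0.002, ω=-0.077
apply F[13]=-0.432 → step 14: x=0.042, v=0.092, θ=-0.003, ω=-0.065
apply F[14]=-0.405 → step 15: x=0.043, v=0.084, θ=-0.004, ω=-0.055
apply F[15]=-0.378 → step 16: x=0.045, v=0.076, θ=-0.005, ω=-0.046
apply F[16]=-0.354 → step 17: x=0.046, v=0.069, θ=-0.006, ω=-0.038
apply F[17]=-0.332 → step 18: x=0.048, v=0.063, θ=-0.007, ω=-0.031
Max |angle| over trajectory = 0.040 rad = 2.3°.

Answer: 2.3°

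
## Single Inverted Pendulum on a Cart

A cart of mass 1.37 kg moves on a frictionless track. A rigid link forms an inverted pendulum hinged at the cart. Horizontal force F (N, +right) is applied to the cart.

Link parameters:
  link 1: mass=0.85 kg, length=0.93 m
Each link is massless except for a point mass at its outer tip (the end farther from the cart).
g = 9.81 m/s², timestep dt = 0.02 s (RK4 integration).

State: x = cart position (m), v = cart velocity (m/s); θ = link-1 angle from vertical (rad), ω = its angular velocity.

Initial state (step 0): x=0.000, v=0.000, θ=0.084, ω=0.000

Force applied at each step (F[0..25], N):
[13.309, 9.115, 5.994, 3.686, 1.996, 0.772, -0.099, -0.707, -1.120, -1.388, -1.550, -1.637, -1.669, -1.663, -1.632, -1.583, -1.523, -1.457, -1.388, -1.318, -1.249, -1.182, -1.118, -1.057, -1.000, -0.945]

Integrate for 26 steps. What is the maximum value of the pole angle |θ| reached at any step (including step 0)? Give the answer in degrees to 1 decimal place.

Answer: 4.8°

Derivation:
apply F[0]=+13.309 → step 1: x=0.002, v=0.183, θ=0.082, ω=-0.179
apply F[1]=+9.115 → step 2: x=0.007, v=0.306, θ=0.077, ω=-0.294
apply F[2]=+5.994 → step 3: x=0.014, v=0.385, θ=0.071, ω=-0.362
apply F[3]=+3.686 → step 4: x=0.022, v=0.430, θ=0.063, ω=-0.397
apply F[4]=+1.996 → step 5: x=0.031, v=0.452, θ=0.055, ω=-0.408
apply F[5]=+0.772 → step 6: x=0.040, v=0.457, θ=0.047, ω=-0.403
apply F[6]=-0.099 → step 7: x=0.049, v=0.451, θ=0.039, ω=-0.387
apply F[7]=-0.707 → step 8: x=0.058, v=0.436, θ=0.032, ω=-0.363
apply F[8]=-1.120 → step 9: x=0.066, v=0.416, θ=0.025, ω=-0.336
apply F[9]=-1.388 → step 10: x=0.074, v=0.394, θ=0.018, ω=-0.307
apply F[10]=-1.550 → step 11: x=0.082, v=0.369, θ=0.013, ω=-0.278
apply F[11]=-1.637 → step 12: x=0.089, v=0.344, θ=0.007, ω=-0.248
apply F[12]=-1.669 → step 13: x=0.096, v=0.319, θ=0.003, ω=-0.221
apply F[13]=-1.663 → step 14: x=0.102, v=0.295, θ=-0.002, ω=-0.194
apply F[14]=-1.632 → step 15: x=0.107, v=0.271, θ=-0.005, ω=-0.170
apply F[15]=-1.583 → step 16: x=0.113, v=0.249, θ=-0.008, ω=-0.147
apply F[16]=-1.523 → step 17: x=0.117, v=0.228, θ=-0.011, ω=-0.127
apply F[17]=-1.457 → step 18: x=0.122, v=0.208, θ=-0.013, ω=-0.108
apply F[18]=-1.388 → step 19: x=0.126, v=0.190, θ=-0.015, ω=-0.091
apply F[19]=-1.318 → step 20: x=0.129, v=0.172, θ=-0.017, ω=-0.076
apply F[20]=-1.249 → step 21: x=0.133, v=0.156, θ=-0.018, ω=-0.063
apply F[21]=-1.182 → step 22: x=0.136, v=0.141, θ=-0.020, ω=-0.051
apply F[22]=-1.118 → step 23: x=0.138, v=0.128, θ=-0.021, ω=-0.040
apply F[23]=-1.057 → step 24: x=0.141, v=0.115, θ=-0.021, ω=-0.030
apply F[24]=-1.000 → step 25: x=0.143, v=0.103, θ=-0.022, ω=-0.022
apply F[25]=-0.945 → step 26: x=0.145, v=0.092, θ=-0.022, ω=-0.015
Max |angle| over trajectory = 0.084 rad = 4.8°.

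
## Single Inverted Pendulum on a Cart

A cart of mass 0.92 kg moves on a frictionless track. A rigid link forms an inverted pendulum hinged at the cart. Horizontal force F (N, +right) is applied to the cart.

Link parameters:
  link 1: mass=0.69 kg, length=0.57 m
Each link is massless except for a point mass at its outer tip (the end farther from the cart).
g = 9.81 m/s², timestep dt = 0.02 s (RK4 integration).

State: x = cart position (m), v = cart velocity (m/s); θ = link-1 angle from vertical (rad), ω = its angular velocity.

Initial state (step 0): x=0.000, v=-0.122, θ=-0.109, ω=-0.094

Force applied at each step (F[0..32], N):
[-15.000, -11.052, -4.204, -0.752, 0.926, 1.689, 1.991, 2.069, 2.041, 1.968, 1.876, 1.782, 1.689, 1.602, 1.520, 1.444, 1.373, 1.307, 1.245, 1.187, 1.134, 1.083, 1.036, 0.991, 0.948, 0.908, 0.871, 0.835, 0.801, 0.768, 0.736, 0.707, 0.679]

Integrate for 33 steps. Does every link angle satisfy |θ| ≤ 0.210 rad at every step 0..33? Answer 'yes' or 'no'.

apply F[0]=-15.000 → step 1: x=-0.006, v=-0.430, θ=-0.106, ω=0.405
apply F[1]=-11.052 → step 2: x=-0.016, v=-0.654, θ=-0.094, ω=0.762
apply F[2]=-4.204 → step 3: x=-0.030, v=-0.733, θ=-0.078, ω=0.870
apply F[3]=-0.752 → step 4: x=-0.045, v=-0.739, θ=-0.061, ω=0.858
apply F[4]=+0.926 → step 5: x=-0.059, v=-0.712, θ=-0.044, ω=0.792
apply F[5]=+1.689 → step 6: x=-0.073, v=-0.670, θ=-0.029, ω=0.706
apply F[6]=+1.991 → step 7: x=-0.086, v=-0.623, θ=-0.016, ω=0.616
apply F[7]=+2.069 → step 8: x=-0.098, v=-0.577, θ=-0.005, ω=0.532
apply F[8]=+2.041 → step 9: x=-0.109, v=-0.533, θ=0.005, ω=0.454
apply F[9]=+1.968 → step 10: x=-0.119, v=-0.491, θ=0.014, ω=0.385
apply F[10]=+1.876 → step 11: x=-0.129, v=-0.453, θ=0.021, ω=0.324
apply F[11]=+1.782 → step 12: x=-0.138, v=-0.418, θ=0.027, ω=0.270
apply F[12]=+1.689 → step 13: x=-0.146, v=-0.385, θ=0.032, ω=0.223
apply F[13]=+1.602 → step 14: x=-0.153, v=-0.356, θ=0.036, ω=0.182
apply F[14]=+1.520 → step 15: x=-0.160, v=-0.328, θ=0.039, ω=0.147
apply F[15]=+1.444 → step 16: x=-0.166, v=-0.303, θ=0.042, ω=0.116
apply F[16]=+1.373 → step 17: x=-0.172, v=-0.279, θ=0.044, ω=0.090
apply F[17]=+1.307 → step 18: x=-0.177, v=-0.257, θ=0.045, ω=0.067
apply F[18]=+1.245 → step 19: x=-0.182, v=-0.237, θ=0.046, ω=0.047
apply F[19]=+1.187 → step 20: x=-0.187, v=-0.218, θ=0.047, ω=0.030
apply F[20]=+1.134 → step 21: x=-0.191, v=-0.200, θ=0.048, ω=0.015
apply F[21]=+1.083 → step 22: x=-0.195, v=-0.184, θ=0.048, ω=0.003
apply F[22]=+1.036 → step 23: x=-0.198, v=-0.168, θ=0.048, ω=-0.008
apply F[23]=+0.991 → step 24: x=-0.202, v=-0.154, θ=0.047, ω=-0.017
apply F[24]=+0.948 → step 25: x=-0.205, v=-0.140, θ=0.047, ω=-0.025
apply F[25]=+0.908 → step 26: x=-0.207, v=-0.127, θ=0.046, ω=-0.031
apply F[26]=+0.871 → step 27: x=-0.210, v=-0.115, θ=0.046, ω=-0.037
apply F[27]=+0.835 → step 28: x=-0.212, v=-0.104, θ=0.045, ω=-0.041
apply F[28]=+0.801 → step 29: x=-0.214, v=-0.093, θ=0.044, ω=-0.045
apply F[29]=+0.768 → step 30: x=-0.216, v=-0.082, θ=0.043, ω=-0.048
apply F[30]=+0.736 → step 31: x=-0.217, v=-0.073, θ=0.042, ω=-0.050
apply F[31]=+0.707 → step 32: x=-0.218, v=-0.064, θ=0.041, ω=-0.052
apply F[32]=+0.679 → step 33: x=-0.220, v=-0.055, θ=0.040, ω=-0.054
Max |angle| over trajectory = 0.109 rad; bound = 0.210 → within bound.

Answer: yes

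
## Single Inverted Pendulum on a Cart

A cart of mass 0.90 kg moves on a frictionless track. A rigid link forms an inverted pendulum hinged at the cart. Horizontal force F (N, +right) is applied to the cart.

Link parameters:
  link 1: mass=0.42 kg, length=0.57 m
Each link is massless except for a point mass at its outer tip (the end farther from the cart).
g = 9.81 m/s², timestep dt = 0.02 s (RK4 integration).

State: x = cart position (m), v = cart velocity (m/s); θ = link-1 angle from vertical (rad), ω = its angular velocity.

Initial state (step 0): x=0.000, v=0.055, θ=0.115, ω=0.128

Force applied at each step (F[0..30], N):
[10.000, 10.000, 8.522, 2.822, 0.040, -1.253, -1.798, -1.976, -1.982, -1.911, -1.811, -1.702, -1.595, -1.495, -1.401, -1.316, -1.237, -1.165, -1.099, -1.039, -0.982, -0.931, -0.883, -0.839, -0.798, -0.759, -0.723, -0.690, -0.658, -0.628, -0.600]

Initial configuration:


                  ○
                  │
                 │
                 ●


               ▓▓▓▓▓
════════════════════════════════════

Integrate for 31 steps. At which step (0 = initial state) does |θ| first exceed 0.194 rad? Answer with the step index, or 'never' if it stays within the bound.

apply F[0]=+10.000 → step 1: x=0.003, v=0.265, θ=0.114, ω=-0.199
apply F[1]=+10.000 → step 2: x=0.011, v=0.476, θ=0.107, ω=-0.529
apply F[2]=+8.522 → step 3: x=0.022, v=0.656, θ=0.094, ω=-0.808
apply F[3]=+2.822 → step 4: x=0.036, v=0.711, θ=0.077, ω=-0.875
apply F[4]=+0.040 → step 5: x=0.050, v=0.706, θ=0.060, ω=-0.842
apply F[5]=-1.253 → step 6: x=0.064, v=0.674, θ=0.044, ω=-0.768
apply F[6]=-1.798 → step 7: x=0.077, v=0.631, θ=0.029, ω=-0.680
apply F[7]=-1.976 → step 8: x=0.089, v=0.585, θ=0.016, ω=-0.592
apply F[8]=-1.982 → step 9: x=0.100, v=0.540, θ=0.005, ω=-0.509
apply F[9]=-1.911 → step 10: x=0.110, v=0.497, θ=-0.004, ω=-0.434
apply F[10]=-1.811 → step 11: x=0.120, v=0.458, θ=-0.012, ω=-0.368
apply F[11]=-1.702 → step 12: x=0.129, v=0.421, θ=-0.019, ω=-0.309
apply F[12]=-1.595 → step 13: x=0.137, v=0.388, θ=-0.024, ω=-0.258
apply F[13]=-1.495 → step 14: x=0.144, v=0.357, θ=-0.029, ω=-0.213
apply F[14]=-1.401 → step 15: x=0.151, v=0.329, θ=-0.033, ω=-0.174
apply F[15]=-1.316 → step 16: x=0.157, v=0.303, θ=-0.036, ω=-0.140
apply F[16]=-1.237 → step 17: x=0.163, v=0.279, θ=-0.039, ω=-0.111
apply F[17]=-1.165 → step 18: x=0.169, v=0.256, θ=-0.041, ω=-0.086
apply F[18]=-1.099 → step 19: x=0.174, v=0.236, θ=-0.042, ω=-0.064
apply F[19]=-1.039 → step 20: x=0.178, v=0.217, θ=-0.043, ω=-0.045
apply F[20]=-0.982 → step 21: x=0.182, v=0.199, θ=-0.044, ω=-0.029
apply F[21]=-0.931 → step 22: x=0.186, v=0.182, θ=-0.044, ω=-0.015
apply F[22]=-0.883 → step 23: x=0.189, v=0.167, θ=-0.045, ω=-0.003
apply F[23]=-0.839 → step 24: x=0.193, v=0.152, θ=-0.044, ω=0.007
apply F[24]=-0.798 → step 25: x=0.196, v=0.138, θ=-0.044, ω=0.016
apply F[25]=-0.759 → step 26: x=0.198, v=0.126, θ=-0.044, ω=0.023
apply F[26]=-0.723 → step 27: x=0.201, v=0.113, θ=-0.043, ω=0.029
apply F[27]=-0.690 → step 28: x=0.203, v=0.102, θ=-0.043, ω=0.035
apply F[28]=-0.658 → step 29: x=0.205, v=0.091, θ=-0.042, ω=0.039
apply F[29]=-0.628 → step 30: x=0.206, v=0.081, θ=-0.041, ω=0.042
apply F[30]=-0.600 → step 31: x=0.208, v=0.072, θ=-0.040, ω=0.045
max |θ| = 0.115 ≤ 0.194 over all 32 states.

Answer: never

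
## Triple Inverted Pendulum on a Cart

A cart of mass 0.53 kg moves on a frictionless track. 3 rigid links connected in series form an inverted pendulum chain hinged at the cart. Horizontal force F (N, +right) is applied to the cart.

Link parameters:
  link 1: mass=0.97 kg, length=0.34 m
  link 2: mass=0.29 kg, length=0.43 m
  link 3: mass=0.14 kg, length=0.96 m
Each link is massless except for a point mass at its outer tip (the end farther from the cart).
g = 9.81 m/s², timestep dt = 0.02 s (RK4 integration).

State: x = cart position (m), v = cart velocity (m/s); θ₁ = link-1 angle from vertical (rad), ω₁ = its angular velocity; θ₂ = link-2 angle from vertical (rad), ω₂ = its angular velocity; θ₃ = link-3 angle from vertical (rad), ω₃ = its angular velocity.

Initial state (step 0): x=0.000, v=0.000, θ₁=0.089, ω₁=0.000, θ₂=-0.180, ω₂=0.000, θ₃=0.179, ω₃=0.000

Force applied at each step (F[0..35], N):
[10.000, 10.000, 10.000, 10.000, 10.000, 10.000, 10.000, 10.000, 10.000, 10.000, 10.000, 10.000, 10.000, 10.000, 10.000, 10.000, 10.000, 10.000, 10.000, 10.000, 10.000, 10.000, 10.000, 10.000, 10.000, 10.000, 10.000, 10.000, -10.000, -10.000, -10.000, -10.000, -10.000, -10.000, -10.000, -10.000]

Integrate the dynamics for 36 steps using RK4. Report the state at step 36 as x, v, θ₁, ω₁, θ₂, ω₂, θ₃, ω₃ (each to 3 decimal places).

Answer: x=1.178, v=0.676, θ₁=-2.928, ω₁=-5.838, θ₂=-3.817, ω₂=13.181, θ₃=-3.781, ω₃=-17.444

Derivation:
apply F[0]=+10.000 → step 1: x=0.003, v=0.329, θ₁=0.081, ω₁=-0.847, θ₂=-0.183, ω₂=-0.261, θ₃=0.180, ω₃=0.107
apply F[1]=+10.000 → step 2: x=0.013, v=0.670, θ₁=0.055, ω₁=-1.748, θ₂=-0.190, ω₂=-0.497, θ₃=0.183, ω₃=0.208
apply F[2]=+10.000 → step 3: x=0.030, v=1.032, θ₁=0.010, ω₁=-2.747, θ₂=-0.202, ω₂=-0.683, θ₃=0.188, ω₃=0.296
apply F[3]=+10.000 → step 4: x=0.055, v=1.414, θ₁=-0.056, ω₁=-3.859, θ₂=-0.217, ω₂=-0.790, θ₃=0.195, ω₃=0.354
apply F[4]=+10.000 → step 5: x=0.087, v=1.795, θ₁=-0.145, ω₁=-5.026, θ₂=-0.233, ω₂=-0.806, θ₃=0.202, ω₃=0.363
apply F[5]=+10.000 → step 6: x=0.126, v=2.126, θ₁=-0.256, ω₁=-6.098, θ₂=-0.249, ω₂=-0.760, θ₃=0.209, ω₃=0.308
apply F[6]=+10.000 → step 7: x=0.171, v=2.358, θ₁=-0.387, ω₁=-6.914, θ₂=-0.264, ω₂=-0.725, θ₃=0.214, ω₃=0.193
apply F[7]=+10.000 → step 8: x=0.220, v=2.478, θ₁=-0.531, ω₁=-7.437, θ₂=-0.278, ω₂=-0.768, θ₃=0.216, ω₃=0.046
apply F[8]=+10.000 → step 9: x=0.270, v=2.506, θ₁=-0.683, ω₁=-7.750, θ₂=-0.295, ω₂=-0.914, θ₃=0.216, ω₃=-0.109
apply F[9]=+10.000 → step 10: x=0.320, v=2.469, θ₁=-0.840, ω₁=-7.957, θ₂=-0.316, ω₂=-1.156, θ₃=0.212, ω₃=-0.259
apply F[10]=+10.000 → step 11: x=0.368, v=2.383, θ₁=-1.001, ω₁=-8.135, θ₂=-0.342, ω₂=-1.481, θ₃=0.206, ω₃=-0.400
apply F[11]=+10.000 → step 12: x=0.415, v=2.257, θ₁=-1.166, ω₁=-8.331, θ₂=-0.375, ω₂=-1.877, θ₃=0.196, ω₃=-0.534
apply F[12]=+10.000 → step 13: x=0.458, v=2.092, θ₁=-1.335, ω₁=-8.576, θ₂=-0.417, ω₂=-2.341, θ₃=0.184, ω₃=-0.665
apply F[13]=+10.000 → step 14: x=0.498, v=1.887, θ₁=-1.509, ω₁=-8.895, θ₂=-0.469, ω₂=-2.880, θ₃=0.170, ω₃=-0.800
apply F[14]=+10.000 → step 15: x=0.533, v=1.633, θ₁=-1.691, ω₁=-9.318, θ₂=-0.533, ω₂=-3.506, θ₃=0.152, ω₃=-0.944
apply F[15]=+10.000 → step 16: x=0.563, v=1.320, θ₁=-1.883, ω₁=-9.882, θ₂=-0.610, ω₂=-4.249, θ₃=0.132, ω₃=-1.108
apply F[16]=+10.000 → step 17: x=0.586, v=0.932, θ₁=-2.088, ω₁=-10.640, θ₂=-0.704, ω₂=-5.166, θ₃=0.108, ω₃=-1.305
apply F[17]=+10.000 → step 18: x=0.600, v=0.452, θ₁=-2.310, ω₁=-11.662, θ₂=-0.819, ω₂=-6.367, θ₃=0.079, ω₃=-1.555
apply F[18]=+10.000 → step 19: x=0.603, v=-0.124, θ₁=-2.556, ω₁=-12.970, θ₂=-0.962, ω₂=-8.066, θ₃=0.045, ω₃=-1.892
apply F[19]=+10.000 → step 20: x=0.595, v=-0.673, θ₁=-2.829, ω₁=-14.188, θ₂=-1.147, ω₂=-10.587, θ₃=0.002, ω₃=-2.392
apply F[20]=+10.000 → step 21: x=0.579, v=-0.757, θ₁=-3.113, ω₁=-13.769, θ₂=-1.390, ω₂=-13.733, θ₃=-0.053, ω₃=-3.241
apply F[21]=+10.000 → step 22: x=0.569, v=-0.195, θ₁=-3.362, ω₁=-10.865, θ₂=-1.690, ω₂=-16.006, θ₃=-0.131, ω₃=-4.672
apply F[22]=+10.000 → step 23: x=0.572, v=0.471, θ₁=-3.543, ω₁=-7.258, θ₂=-2.021, ω₂=-16.917, θ₃=-0.243, ω₃=-6.519
apply F[23]=+10.000 → step 24: x=0.587, v=1.034, θ₁=-3.654, ω₁=-3.865, θ₂=-2.362, ω₂=-17.083, θ₃=-0.392, ω₃=-8.412
apply F[24]=+10.000 → step 25: x=0.613, v=1.565, θ₁=-3.699, ω₁=-0.730, θ₂=-2.702, ω₂=-16.893, θ₃=-0.578, ω₃=-10.143
apply F[25]=+10.000 → step 26: x=0.650, v=2.156, θ₁=-3.684, ω₁=2.200, θ₂=-3.036, ω₂=-16.485, θ₃=-0.797, ω₃=-11.658
apply F[26]=+10.000 → step 27: x=0.700, v=2.862, θ₁=-3.613, ω₁=4.942, θ₂=-3.360, ω₂=-15.800, θ₃=-1.043, ω₃=-12.992
apply F[27]=+10.000 → step 28: x=0.765, v=3.663, θ₁=-3.489, ω₁=7.393, θ₂=-3.664, ω₂=-14.487, θ₃=-1.315, ω₃=-14.155
apply F[28]=-10.000 → step 29: x=0.840, v=3.728, θ₁=-3.339, ω₁=7.342, θ₂=-3.931, ω₂=-11.947, θ₃=-1.609, ω₃=-15.081
apply F[29]=-10.000 → step 30: x=0.912, v=3.503, θ₁=-3.200, ω₁=6.546, θ₂=-4.136, ω₂=-8.498, θ₃=-1.914, ω₃=-15.368
apply F[30]=-10.000 → step 31: x=0.979, v=3.125, θ₁=-3.079, ω₁=5.564, θ₂=-4.269, ω₂=-4.720, θ₃=-2.220, ω₃=-15.222
apply F[31]=-10.000 → step 32: x=1.037, v=2.688, θ₁=-2.978, ω₁=4.446, θ₂=-4.325, ω₂=-0.914, θ₃=-2.522, ω₃=-14.962
apply F[32]=-10.000 → step 33: x=1.086, v=2.239, θ₁=-2.902, ω₁=3.073, θ₂=-4.306, ω₂=2.753, θ₃=-2.820, ω₃=-14.917
apply F[33]=-10.000 → step 34: x=1.127, v=1.797, θ₁=-2.858, ω₁=1.258, θ₂=-4.215, ω₂=6.335, θ₃=-3.122, ω₃=-15.382
apply F[34]=-10.000 → step 35: x=1.158, v=1.323, θ₁=-2.858, ω₁=-1.457, θ₂=-4.052, ω₂=10.014, θ₃=-3.440, ω₃=-16.478
apply F[35]=-10.000 → step 36: x=1.178, v=0.676, θ₁=-2.928, ω₁=-5.838, θ₂=-3.817, ω₂=13.181, θ₃=-3.781, ω₃=-17.444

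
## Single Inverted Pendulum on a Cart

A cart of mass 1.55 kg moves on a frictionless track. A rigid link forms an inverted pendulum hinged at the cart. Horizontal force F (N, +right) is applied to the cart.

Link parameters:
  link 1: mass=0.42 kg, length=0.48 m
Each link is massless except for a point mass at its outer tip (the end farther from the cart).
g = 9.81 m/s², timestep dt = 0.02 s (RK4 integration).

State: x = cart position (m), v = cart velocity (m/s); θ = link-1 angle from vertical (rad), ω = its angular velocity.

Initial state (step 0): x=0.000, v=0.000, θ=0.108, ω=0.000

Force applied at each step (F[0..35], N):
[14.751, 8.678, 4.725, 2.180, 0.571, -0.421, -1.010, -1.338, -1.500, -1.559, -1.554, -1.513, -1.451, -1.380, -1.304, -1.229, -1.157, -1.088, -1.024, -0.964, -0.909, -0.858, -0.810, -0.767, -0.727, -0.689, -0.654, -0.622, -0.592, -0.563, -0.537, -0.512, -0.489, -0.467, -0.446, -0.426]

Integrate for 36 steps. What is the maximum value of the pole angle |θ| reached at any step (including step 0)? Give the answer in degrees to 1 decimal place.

apply F[0]=+14.751 → step 1: x=0.002, v=0.184, θ=0.105, ω=-0.338
apply F[1]=+8.678 → step 2: x=0.007, v=0.291, θ=0.096, ω=-0.517
apply F[2]=+4.725 → step 3: x=0.013, v=0.347, θ=0.085, ω=-0.597
apply F[3]=+2.180 → step 4: x=0.020, v=0.371, θ=0.073, ω=-0.614
apply F[4]=+0.571 → step 5: x=0.028, v=0.375, θ=0.061, ω=-0.595
apply F[5]=-0.421 → step 6: x=0.035, v=0.366, θ=0.049, ω=-0.555
apply F[6]=-1.010 → step 7: x=0.042, v=0.351, θ=0.039, ω=-0.506
apply F[7]=-1.338 → step 8: x=0.049, v=0.332, θ=0.029, ω=-0.452
apply F[8]=-1.500 → step 9: x=0.055, v=0.311, θ=0.021, ω=-0.399
apply F[9]=-1.559 → step 10: x=0.061, v=0.290, θ=0.013, ω=-0.348
apply F[10]=-1.554 → step 11: x=0.067, v=0.270, θ=0.007, ω=-0.302
apply F[11]=-1.513 → step 12: x=0.072, v=0.250, θ=0.001, ω=-0.259
apply F[12]=-1.451 → step 13: x=0.077, v=0.231, θ=-0.004, ω=-0.221
apply F[13]=-1.380 → step 14: x=0.081, v=0.214, θ=-0.008, ω=-0.187
apply F[14]=-1.304 → step 15: x=0.086, v=0.197, θ=-0.011, ω=-0.157
apply F[15]=-1.229 → step 16: x=0.089, v=0.182, θ=-0.014, ω=-0.130
apply F[16]=-1.157 → step 17: x=0.093, v=0.168, θ=-0.017, ω=-0.107
apply F[17]=-1.088 → step 18: x=0.096, v=0.155, θ=-0.018, ω=-0.087
apply F[18]=-1.024 → step 19: x=0.099, v=0.143, θ=-0.020, ω=-0.069
apply F[19]=-0.964 → step 20: x=0.102, v=0.132, θ=-0.021, ω=-0.054
apply F[20]=-0.909 → step 21: x=0.104, v=0.121, θ=-0.022, ω=-0.041
apply F[21]=-0.858 → step 22: x=0.107, v=0.111, θ=-0.023, ω=-0.030
apply F[22]=-0.810 → step 23: x=0.109, v=0.102, θ=-0.023, ω=-0.020
apply F[23]=-0.767 → step 24: x=0.111, v=0.093, θ=-0.024, ω=-0.012
apply F[24]=-0.727 → step 25: x=0.113, v=0.085, θ=-0.024, ω=-0.005
apply F[25]=-0.689 → step 26: x=0.114, v=0.078, θ=-0.024, ω=0.002
apply F[26]=-0.654 → step 27: x=0.116, v=0.070, θ=-0.024, ω=0.007
apply F[27]=-0.622 → step 28: x=0.117, v=0.064, θ=-0.024, ω=0.011
apply F[28]=-0.592 → step 29: x=0.118, v=0.057, θ=-0.023, ω=0.015
apply F[29]=-0.563 → step 30: x=0.119, v=0.051, θ=-0.023, ω=0.018
apply F[30]=-0.537 → step 31: x=0.120, v=0.045, θ=-0.023, ω=0.020
apply F[31]=-0.512 → step 32: x=0.121, v=0.040, θ=-0.022, ω=0.023
apply F[32]=-0.489 → step 33: x=0.122, v=0.035, θ=-0.022, ω=0.024
apply F[33]=-0.467 → step 34: x=0.123, v=0.030, θ=-0.021, ω=0.026
apply F[34]=-0.446 → step 35: x=0.123, v=0.025, θ=-0.021, ω=0.027
apply F[35]=-0.426 → step 36: x=0.124, v=0.021, θ=-0.020, ω=0.027
Max |angle| over trajectory = 0.108 rad = 6.2°.

Answer: 6.2°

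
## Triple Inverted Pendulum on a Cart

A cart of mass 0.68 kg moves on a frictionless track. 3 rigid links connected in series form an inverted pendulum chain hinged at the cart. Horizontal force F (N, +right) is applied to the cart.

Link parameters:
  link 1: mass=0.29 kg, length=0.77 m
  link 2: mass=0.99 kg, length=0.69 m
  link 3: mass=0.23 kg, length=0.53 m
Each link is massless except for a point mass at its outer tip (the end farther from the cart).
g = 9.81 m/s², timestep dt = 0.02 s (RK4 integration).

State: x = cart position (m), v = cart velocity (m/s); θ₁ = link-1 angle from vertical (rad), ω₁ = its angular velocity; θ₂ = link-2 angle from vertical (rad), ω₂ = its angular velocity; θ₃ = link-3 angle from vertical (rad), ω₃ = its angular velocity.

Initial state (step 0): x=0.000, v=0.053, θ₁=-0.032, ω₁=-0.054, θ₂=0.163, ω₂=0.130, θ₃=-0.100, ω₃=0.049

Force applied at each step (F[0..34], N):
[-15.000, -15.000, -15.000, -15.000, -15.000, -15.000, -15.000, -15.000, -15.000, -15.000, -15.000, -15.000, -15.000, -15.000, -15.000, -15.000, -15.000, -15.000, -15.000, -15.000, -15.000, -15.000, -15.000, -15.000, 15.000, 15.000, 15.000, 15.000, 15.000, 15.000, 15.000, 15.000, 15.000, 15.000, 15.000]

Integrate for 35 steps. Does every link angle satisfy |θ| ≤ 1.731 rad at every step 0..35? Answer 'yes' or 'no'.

apply F[0]=-15.000 → step 1: x=-0.003, v=-0.376, θ₁=-0.029, ω₁=0.310, θ₂=0.168, ω₂=0.406, θ₃=-0.100, ω₃=-0.057
apply F[1]=-15.000 → step 2: x=-0.015, v=-0.808, θ₁=-0.020, ω₁=0.686, θ₂=0.179, ω₂=0.673, θ₃=-0.102, ω₃=-0.161
apply F[2]=-15.000 → step 3: x=-0.036, v=-1.245, θ₁=-0.002, ω₁=1.090, θ₂=0.195, ω₂=0.917, θ₃=-0.106, ω₃=-0.260
apply F[3]=-15.000 → step 4: x=-0.065, v=-1.689, θ₁=0.024, ω₁=1.538, θ₂=0.216, ω₂=1.119, θ₃=-0.113, ω₃=-0.349
apply F[4]=-15.000 → step 5: x=-0.103, v=-2.139, θ₁=0.060, ω₁=2.041, θ₂=0.240, ω₂=1.263, θ₃=-0.120, ω₃=-0.420
apply F[5]=-15.000 → step 6: x=-0.150, v=-2.588, θ₁=0.106, ω₁=2.603, θ₂=0.266, ω₂=1.332, θ₃=-0.129, ω₃=-0.457
apply F[6]=-15.000 → step 7: x=-0.207, v=-3.025, θ₁=0.164, ω₁=3.211, θ₂=0.292, ω₂=1.317, θ₃=-0.138, ω₃=-0.441
apply F[7]=-15.000 → step 8: x=-0.271, v=-3.426, θ₁=0.235, ω₁=3.824, θ₂=0.318, ω₂=1.235, θ₃=-0.146, ω₃=-0.347
apply F[8]=-15.000 → step 9: x=-0.343, v=-3.764, θ₁=0.317, ω₁=4.365, θ₂=0.342, ω₂=1.145, θ₃=-0.152, ω₃=-0.164
apply F[9]=-15.000 → step 10: x=-0.421, v=-4.021, θ₁=0.408, ω₁=4.755, θ₂=0.364, ω₂=1.129, θ₃=-0.152, ω₃=0.100
apply F[10]=-15.000 → step 11: x=-0.504, v=-4.203, θ₁=0.506, ω₁=4.962, θ₂=0.388, ω₂=1.253, θ₃=-0.147, ω₃=0.408
apply F[11]=-15.000 → step 12: x=-0.589, v=-4.332, θ₁=0.606, ω₁=5.015, θ₂=0.415, ω₂=1.523, θ₃=-0.136, ω₃=0.728
apply F[12]=-15.000 → step 13: x=-0.677, v=-4.429, θ₁=0.706, ω₁=4.963, θ₂=0.449, ω₂=1.910, θ₃=-0.118, ω₃=1.040
apply F[13]=-15.000 → step 14: x=-0.766, v=-4.506, θ₁=0.804, ω₁=4.843, θ₂=0.492, ω₂=2.379, θ₃=-0.094, ω₃=1.343
apply F[14]=-15.000 → step 15: x=-0.857, v=-4.568, θ₁=0.899, ω₁=4.675, θ₂=0.545, ω₂=2.901, θ₃=-0.064, ω₃=1.644
apply F[15]=-15.000 → step 16: x=-0.949, v=-4.614, θ₁=0.991, ω₁=4.465, θ₂=0.608, ω₂=3.457, θ₃=-0.029, ω₃=1.955
apply F[16]=-15.000 → step 17: x=-1.041, v=-4.641, θ₁=1.078, ω₁=4.213, θ₂=0.683, ω₂=4.033, θ₃=0.014, ω₃=2.288
apply F[17]=-15.000 → step 18: x=-1.134, v=-4.644, θ₁=1.159, ω₁=3.922, θ₂=0.770, ω₂=4.615, θ₃=0.063, ω₃=2.656
apply F[18]=-15.000 → step 19: x=-1.227, v=-4.616, θ₁=1.234, ω₁=3.597, θ₂=0.868, ω₂=5.187, θ₃=0.120, ω₃=3.076
apply F[19]=-15.000 → step 20: x=-1.318, v=-4.548, θ₁=1.303, ω₁=3.254, θ₂=0.977, ω₂=5.731, θ₃=0.187, ω₃=3.563
apply F[20]=-15.000 → step 21: x=-1.408, v=-4.431, θ₁=1.364, ω₁=2.926, θ₂=1.097, ω₂=6.215, θ₃=0.264, ω₃=4.134
apply F[21]=-15.000 → step 22: x=-1.495, v=-4.259, θ₁=1.420, ω₁=2.663, θ₂=1.225, ω₂=6.596, θ₃=0.353, ω₃=4.795
apply F[22]=-15.000 → step 23: x=-1.578, v=-4.034, θ₁=1.472, ω₁=2.533, θ₂=1.359, ω₂=6.817, θ₃=0.456, ω₃=5.543
apply F[23]=-15.000 → step 24: x=-1.656, v=-3.769, θ₁=1.523, ω₁=2.597, θ₂=1.496, ω₂=6.831, θ₃=0.575, ω₃=6.349
apply F[24]=+15.000 → step 25: x=-1.726, v=-3.192, θ₁=1.577, ω₁=2.851, θ₂=1.632, ω₂=6.695, θ₃=0.705, ω₃=6.697
apply F[25]=+15.000 → step 26: x=-1.784, v=-2.604, θ₁=1.638, ω₁=3.226, θ₂=1.764, ω₂=6.510, θ₃=0.843, ω₃=7.044
apply F[26]=+15.000 → step 27: x=-1.830, v=-1.998, θ₁=1.707, ω₁=3.720, θ₂=1.892, ω₂=6.272, θ₃=0.987, ω₃=7.392
apply F[27]=+15.000 → step 28: x=-1.864, v=-1.364, θ₁=1.787, ω₁=4.334, θ₂=2.014, ω₂=5.973, θ₃=1.138, ω₃=7.743
apply F[28]=+15.000 → step 29: x=-1.884, v=-0.682, θ₁=1.881, ω₁=5.081, θ₂=2.130, ω₂=5.599, θ₃=1.297, ω₃=8.110
apply F[29]=+15.000 → step 30: x=-1.891, v=0.079, θ₁=1.992, ω₁=5.994, θ₂=2.238, ω₂=5.127, θ₃=1.463, ω₃=8.510
apply F[30]=+15.000 → step 31: x=-1.880, v=0.972, θ₁=2.123, ω₁=7.140, θ₂=2.334, ω₂=4.530, θ₃=1.638, ω₃=8.982
apply F[31]=+15.000 → step 32: x=-1.850, v=2.096, θ₁=2.280, ω₁=8.629, θ₂=2.418, ω₂=3.806, θ₃=1.823, ω₃=9.599
apply F[32]=+15.000 → step 33: x=-1.794, v=3.623, θ₁=2.471, ω₁=10.549, θ₂=2.487, ω₂=3.148, θ₃=2.023, ω₃=10.490
apply F[33]=+15.000 → step 34: x=-1.702, v=5.644, θ₁=2.701, ω₁=12.344, θ₂=2.551, ω₂=3.602, θ₃=2.245, ω₃=11.715
apply F[34]=+15.000 → step 35: x=-1.569, v=7.456, θ₁=2.950, ω₁=12.026, θ₂=2.651, ω₂=6.859, θ₃=2.491, ω₃=12.802
Max |angle| over trajectory = 2.950 rad; bound = 1.731 → exceeded.

Answer: no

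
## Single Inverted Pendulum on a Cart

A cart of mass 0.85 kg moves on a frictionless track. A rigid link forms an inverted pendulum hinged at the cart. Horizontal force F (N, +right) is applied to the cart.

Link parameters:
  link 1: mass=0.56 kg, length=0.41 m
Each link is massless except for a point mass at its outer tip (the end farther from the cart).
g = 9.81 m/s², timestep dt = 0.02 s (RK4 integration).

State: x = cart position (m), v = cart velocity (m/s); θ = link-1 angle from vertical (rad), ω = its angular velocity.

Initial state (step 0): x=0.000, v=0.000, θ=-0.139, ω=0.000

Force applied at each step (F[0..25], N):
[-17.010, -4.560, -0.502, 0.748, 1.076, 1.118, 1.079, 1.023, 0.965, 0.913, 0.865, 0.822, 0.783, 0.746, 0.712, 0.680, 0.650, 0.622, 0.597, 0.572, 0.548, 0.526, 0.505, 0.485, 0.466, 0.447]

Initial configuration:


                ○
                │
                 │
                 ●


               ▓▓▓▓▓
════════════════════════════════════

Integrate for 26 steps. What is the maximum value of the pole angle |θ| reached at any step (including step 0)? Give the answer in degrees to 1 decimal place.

apply F[0]=-17.010 → step 1: x=-0.004, v=-0.378, θ=-0.131, ω=0.849
apply F[1]=-4.560 → step 2: x=-0.012, v=-0.470, θ=-0.112, ω=1.013
apply F[2]=-0.502 → step 3: x=-0.022, v=-0.469, θ=-0.092, ω=0.962
apply F[3]=+0.748 → step 4: x=-0.031, v=-0.441, θ=-0.074, ω=0.855
apply F[4]=+1.076 → step 5: x=-0.039, v=-0.408, θ=-0.058, ω=0.742
apply F[5]=+1.118 → step 6: x=-0.047, v=-0.375, θ=-0.044, ω=0.638
apply F[6]=+1.079 → step 7: x=-0.054, v=-0.345, θ=-0.032, ω=0.546
apply F[7]=+1.023 → step 8: x=-0.061, v=-0.317, θ=-0.022, ω=0.466
apply F[8]=+0.965 → step 9: x=-0.067, v=-0.292, θ=-0.014, ω=0.396
apply F[9]=+0.913 → step 10: x=-0.073, v=-0.270, θ=-0.006, ω=0.336
apply F[10]=+0.865 → step 11: x=-0.078, v=-0.249, θ=-0.000, ω=0.284
apply F[11]=+0.822 → step 12: x=-0.083, v=-0.230, θ=0.005, ω=0.239
apply F[12]=+0.783 → step 13: x=-0.087, v=-0.212, θ=0.009, ω=0.199
apply F[13]=+0.746 → step 14: x=-0.091, v=-0.196, θ=0.013, ω=0.165
apply F[14]=+0.712 → step 15: x=-0.095, v=-0.181, θ=0.016, ω=0.136
apply F[15]=+0.680 → step 16: x=-0.098, v=-0.168, θ=0.018, ω=0.111
apply F[16]=+0.650 → step 17: x=-0.102, v=-0.155, θ=0.020, ω=0.089
apply F[17]=+0.622 → step 18: x=-0.105, v=-0.143, θ=0.022, ω=0.070
apply F[18]=+0.597 → step 19: x=-0.107, v=-0.132, θ=0.023, ω=0.054
apply F[19]=+0.572 → step 20: x=-0.110, v=-0.121, θ=0.024, ω=0.040
apply F[20]=+0.548 → step 21: x=-0.112, v=-0.112, θ=0.025, ω=0.028
apply F[21]=+0.526 → step 22: x=-0.114, v=-0.103, θ=0.025, ω=0.018
apply F[22]=+0.505 → step 23: x=-0.116, v=-0.094, θ=0.026, ω=0.009
apply F[23]=+0.485 → step 24: x=-0.118, v=-0.086, θ=0.026, ω=0.002
apply F[24]=+0.466 → step 25: x=-0.120, v=-0.078, θ=0.026, ω=-0.005
apply F[25]=+0.447 → step 26: x=-0.121, v=-0.071, θ=0.026, ω=-0.010
Max |angle| over trajectory = 0.139 rad = 8.0°.

Answer: 8.0°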